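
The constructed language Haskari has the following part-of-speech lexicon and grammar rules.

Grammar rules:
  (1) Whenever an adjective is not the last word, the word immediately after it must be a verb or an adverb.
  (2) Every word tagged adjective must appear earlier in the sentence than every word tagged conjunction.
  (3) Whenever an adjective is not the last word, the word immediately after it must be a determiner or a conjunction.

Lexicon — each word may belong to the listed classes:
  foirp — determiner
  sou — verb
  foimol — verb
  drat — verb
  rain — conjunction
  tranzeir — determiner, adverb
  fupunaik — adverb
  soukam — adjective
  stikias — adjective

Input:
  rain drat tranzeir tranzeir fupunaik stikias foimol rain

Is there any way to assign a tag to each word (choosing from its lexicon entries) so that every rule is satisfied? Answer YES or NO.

NO

Candidates per position — 1:rain {conjunction}; 2:drat {verb}; 3:tranzeir {determiner,adverb}; 4:tranzeir {determiner,adverb}; 5:fupunaik {adverb}; 6:stikias {adjective}; 7:foimol {verb}; 8:rain {conjunction}.
Rule 2 cannot be satisfied by any choice of tags from the lexicon.
So there is no consistent tagging.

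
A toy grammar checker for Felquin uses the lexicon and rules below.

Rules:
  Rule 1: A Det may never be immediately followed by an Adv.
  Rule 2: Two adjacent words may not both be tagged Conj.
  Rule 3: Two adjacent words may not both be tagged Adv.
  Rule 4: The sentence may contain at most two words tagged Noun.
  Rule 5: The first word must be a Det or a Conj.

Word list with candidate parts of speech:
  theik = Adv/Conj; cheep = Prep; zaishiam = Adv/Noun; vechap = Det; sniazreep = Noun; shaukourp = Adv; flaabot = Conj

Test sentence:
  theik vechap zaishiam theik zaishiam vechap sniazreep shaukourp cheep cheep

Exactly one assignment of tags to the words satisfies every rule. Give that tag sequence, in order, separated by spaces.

Candidates per position — 1:theik {Adv,Conj}; 2:vechap {Det}; 3:zaishiam {Adv,Noun}; 4:theik {Adv,Conj}; 5:zaishiam {Adv,Noun}; 6:vechap {Det}; 7:sniazreep {Noun}; 8:shaukourp {Adv}; 9:cheep {Prep}; 10:cheep {Prep}.
At position 1, choosing Adv makes rule 5 impossible to satisfy; hence Conj.
At position 3, choosing Adv makes rule 1 impossible to satisfy; hence Noun.
At position 5, choosing Noun makes rule 4 impossible to satisfy; hence Adv.
At position 4, choosing Adv makes rule 3 impossible to satisfy; hence Conj.
The only consistent sequence is: Conj Det Noun Conj Adv Det Noun Adv Prep Prep.
Check: rule 1 ✓; rule 2 ✓; rule 3 ✓; rule 4 ✓; rule 5 ✓.

Conj Det Noun Conj Adv Det Noun Adv Prep Prep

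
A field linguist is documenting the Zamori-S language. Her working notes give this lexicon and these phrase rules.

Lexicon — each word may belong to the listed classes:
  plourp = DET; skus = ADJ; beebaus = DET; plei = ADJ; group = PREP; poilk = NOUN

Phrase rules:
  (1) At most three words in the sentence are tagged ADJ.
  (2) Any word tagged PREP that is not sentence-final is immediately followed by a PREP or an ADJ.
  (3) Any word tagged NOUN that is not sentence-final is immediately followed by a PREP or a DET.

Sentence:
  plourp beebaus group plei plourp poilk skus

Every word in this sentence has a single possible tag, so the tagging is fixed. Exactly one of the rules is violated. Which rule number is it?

3

Fixed tagging: DET DET PREP ADJ DET NOUN ADJ.
Applying the rules: R1 holds, R2 holds, R3 violated.
Only rule 3 fails.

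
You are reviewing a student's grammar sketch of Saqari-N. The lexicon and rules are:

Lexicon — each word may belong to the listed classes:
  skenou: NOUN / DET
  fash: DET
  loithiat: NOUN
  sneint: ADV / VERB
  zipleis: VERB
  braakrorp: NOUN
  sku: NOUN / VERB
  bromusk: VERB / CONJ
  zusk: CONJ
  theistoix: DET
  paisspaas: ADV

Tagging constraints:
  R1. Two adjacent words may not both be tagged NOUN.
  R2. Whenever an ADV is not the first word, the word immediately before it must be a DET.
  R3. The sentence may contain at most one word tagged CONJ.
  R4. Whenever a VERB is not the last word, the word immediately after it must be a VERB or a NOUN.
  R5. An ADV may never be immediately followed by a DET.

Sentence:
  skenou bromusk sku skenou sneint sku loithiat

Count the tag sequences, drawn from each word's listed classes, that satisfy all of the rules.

12

Candidates per position — 1:skenou {NOUN,DET}; 2:bromusk {VERB,CONJ}; 3:sku {NOUN,VERB}; 4:skenou {NOUN,DET}; 5:sneint {ADV,VERB}; 6:sku {NOUN,VERB}; 7:loithiat {NOUN}.
There are 64 candidate sequences in total.
Checking each against the rules leaves 12 sequences.
Count = 12.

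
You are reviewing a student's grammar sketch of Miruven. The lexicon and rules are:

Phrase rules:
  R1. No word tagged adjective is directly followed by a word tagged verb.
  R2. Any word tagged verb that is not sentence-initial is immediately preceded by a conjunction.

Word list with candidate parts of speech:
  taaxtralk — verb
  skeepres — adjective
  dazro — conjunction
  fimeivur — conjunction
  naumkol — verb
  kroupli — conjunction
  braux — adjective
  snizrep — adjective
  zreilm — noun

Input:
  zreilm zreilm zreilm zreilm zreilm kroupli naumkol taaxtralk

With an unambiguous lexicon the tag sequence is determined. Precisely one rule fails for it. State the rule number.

Fixed tagging: noun noun noun noun noun conjunction verb verb.
Rule check: R1 ✓, R2 ✗.
Only rule 2 fails.

2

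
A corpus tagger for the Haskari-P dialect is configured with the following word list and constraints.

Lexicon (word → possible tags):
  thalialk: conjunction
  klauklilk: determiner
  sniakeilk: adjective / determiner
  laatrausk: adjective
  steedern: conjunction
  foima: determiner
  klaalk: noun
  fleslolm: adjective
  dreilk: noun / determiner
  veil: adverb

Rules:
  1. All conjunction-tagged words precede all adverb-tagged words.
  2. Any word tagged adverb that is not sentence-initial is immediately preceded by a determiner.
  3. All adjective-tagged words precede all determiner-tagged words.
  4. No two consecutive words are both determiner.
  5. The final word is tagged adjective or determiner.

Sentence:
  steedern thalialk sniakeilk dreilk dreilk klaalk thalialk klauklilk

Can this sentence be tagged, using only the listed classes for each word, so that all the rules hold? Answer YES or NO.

YES

Candidates per position — 1:steedern {conjunction}; 2:thalialk {conjunction}; 3:sniakeilk {adjective,determiner}; 4:dreilk {noun,determiner}; 5:dreilk {noun,determiner}; 6:klaalk {noun}; 7:thalialk {conjunction}; 8:klauklilk {determiner}.
One satisfying assignment: conjunction conjunction adjective noun determiner noun conjunction determiner.
Checking: rule 1 satisfied; rule 2 satisfied; rule 3 satisfied; rule 4 satisfied; rule 5 satisfied.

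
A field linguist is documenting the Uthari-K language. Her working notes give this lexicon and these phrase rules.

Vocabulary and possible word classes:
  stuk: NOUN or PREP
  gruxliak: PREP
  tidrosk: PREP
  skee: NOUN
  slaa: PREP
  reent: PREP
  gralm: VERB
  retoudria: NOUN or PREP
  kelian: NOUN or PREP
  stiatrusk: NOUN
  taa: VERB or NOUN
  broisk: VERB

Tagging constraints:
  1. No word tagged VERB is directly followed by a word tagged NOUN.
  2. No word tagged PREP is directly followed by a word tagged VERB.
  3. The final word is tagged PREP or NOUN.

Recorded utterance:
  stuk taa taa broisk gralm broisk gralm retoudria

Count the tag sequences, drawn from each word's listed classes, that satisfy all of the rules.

5

Candidates per position — 1:stuk {NOUN,PREP}; 2:taa {VERB,NOUN}; 3:taa {VERB,NOUN}; 4:broisk {VERB}; 5:gralm {VERB}; 6:broisk {VERB}; 7:gralm {VERB}; 8:retoudria {NOUN,PREP}.
There are 16 candidate sequences in total.
The sequences that satisfy every rule: NOUN VERB VERB VERB VERB VERB VERB PREP; NOUN NOUN VERB VERB VERB VERB VERB PREP; NOUN NOUN NOUN VERB VERB VERB VERB PREP; PREP NOUN VERB VERB VERB VERB VERB PREP; PREP NOUN NOUN VERB VERB VERB VERB PREP.
Count = 5.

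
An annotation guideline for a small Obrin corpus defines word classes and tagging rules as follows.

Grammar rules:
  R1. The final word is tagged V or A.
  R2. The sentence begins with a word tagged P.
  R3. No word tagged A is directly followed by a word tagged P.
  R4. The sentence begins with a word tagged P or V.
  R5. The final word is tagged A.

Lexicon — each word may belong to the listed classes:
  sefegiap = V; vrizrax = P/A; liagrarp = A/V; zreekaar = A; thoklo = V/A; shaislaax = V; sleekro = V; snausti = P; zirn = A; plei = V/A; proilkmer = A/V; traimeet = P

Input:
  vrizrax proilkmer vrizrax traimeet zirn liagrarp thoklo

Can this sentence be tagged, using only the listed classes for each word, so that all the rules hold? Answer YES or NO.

Candidates per position — 1:vrizrax {P,A}; 2:proilkmer {A,V}; 3:vrizrax {P,A}; 4:traimeet {P}; 5:zirn {A}; 6:liagrarp {A,V}; 7:thoklo {V,A}.
One satisfying assignment: P V P P A V A.
Checking: rule 1 ok; rule 2 ok; rule 3 ok; rule 4 ok; rule 5 ok.

YES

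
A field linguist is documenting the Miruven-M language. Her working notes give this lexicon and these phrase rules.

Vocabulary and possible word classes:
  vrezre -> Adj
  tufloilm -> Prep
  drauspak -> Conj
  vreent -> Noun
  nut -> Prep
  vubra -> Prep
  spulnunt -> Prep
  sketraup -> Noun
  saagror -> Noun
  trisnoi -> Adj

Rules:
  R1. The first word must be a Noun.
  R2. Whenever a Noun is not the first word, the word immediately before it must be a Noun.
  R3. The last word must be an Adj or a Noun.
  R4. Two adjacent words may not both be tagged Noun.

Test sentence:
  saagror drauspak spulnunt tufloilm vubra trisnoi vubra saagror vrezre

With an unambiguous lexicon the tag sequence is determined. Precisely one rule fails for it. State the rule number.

2

Fixed tagging: Noun Conj Prep Prep Prep Adj Prep Noun Adj.
Checking each rule: R1 ok, R2 fails, R3 ok, R4 ok.
Only rule 2 fails.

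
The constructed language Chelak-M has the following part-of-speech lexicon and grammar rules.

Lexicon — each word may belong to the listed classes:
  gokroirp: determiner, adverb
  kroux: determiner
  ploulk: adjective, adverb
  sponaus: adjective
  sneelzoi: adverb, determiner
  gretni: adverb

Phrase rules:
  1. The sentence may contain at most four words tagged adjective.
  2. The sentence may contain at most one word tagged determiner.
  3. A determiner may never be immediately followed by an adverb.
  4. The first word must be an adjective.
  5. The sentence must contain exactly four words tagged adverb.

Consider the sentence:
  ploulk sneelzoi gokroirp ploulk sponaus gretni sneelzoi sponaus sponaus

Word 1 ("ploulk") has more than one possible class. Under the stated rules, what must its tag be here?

adjective

Candidates per position — 1:ploulk {adjective,adverb}; 2:sneelzoi {adverb,determiner}; 3:gokroirp {determiner,adverb}; 4:ploulk {adjective,adverb}; 5:sponaus {adjective}; 6:gretni {adverb}; 7:sneelzoi {adverb,determiner}; 8:sponaus {adjective}; 9:sponaus {adjective}.
If word 1 were adverb, no tagging could satisfy rule 4; so word 1 is adjective.
If word 4 were adjective, no tagging could satisfy rule 1; so word 4 is adverb.
If word 2 were determiner, no tagging could satisfy rule 3; so word 2 is adverb.
If word 3 were determiner, no tagging could satisfy rule 3; so word 3 is adverb.
If word 7 were adverb, no tagging could satisfy rule 5; so word 7 is determiner.
So the tagging must be: adjective adverb adverb adverb adjective adverb determiner adjective adjective.
Checking: rule 1 ok; rule 2 ok; rule 3 ok; rule 4 ok; rule 5 ok.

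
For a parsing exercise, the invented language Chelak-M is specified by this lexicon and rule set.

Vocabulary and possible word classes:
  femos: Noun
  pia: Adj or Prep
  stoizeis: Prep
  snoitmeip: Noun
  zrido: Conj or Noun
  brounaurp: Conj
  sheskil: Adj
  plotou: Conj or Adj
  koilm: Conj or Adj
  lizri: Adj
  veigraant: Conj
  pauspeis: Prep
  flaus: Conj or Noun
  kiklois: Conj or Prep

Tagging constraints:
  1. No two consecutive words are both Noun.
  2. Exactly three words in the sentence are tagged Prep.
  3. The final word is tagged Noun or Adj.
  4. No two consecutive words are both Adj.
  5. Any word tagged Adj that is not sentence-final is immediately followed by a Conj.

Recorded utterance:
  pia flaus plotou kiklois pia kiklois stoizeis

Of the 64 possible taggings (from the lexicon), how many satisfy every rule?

Candidates per position — 1:pia {Adj,Prep}; 2:flaus {Conj,Noun}; 3:plotou {Conj,Adj}; 4:kiklois {Conj,Prep}; 5:pia {Adj,Prep}; 6:kiklois {Conj,Prep}; 7:stoizeis {Prep}.
There are 64 candidate sequences in total.
Rule 3 cannot be satisfied by any choice of tags from the lexicon.
So there is no consistent tagging.
Count = 0.

0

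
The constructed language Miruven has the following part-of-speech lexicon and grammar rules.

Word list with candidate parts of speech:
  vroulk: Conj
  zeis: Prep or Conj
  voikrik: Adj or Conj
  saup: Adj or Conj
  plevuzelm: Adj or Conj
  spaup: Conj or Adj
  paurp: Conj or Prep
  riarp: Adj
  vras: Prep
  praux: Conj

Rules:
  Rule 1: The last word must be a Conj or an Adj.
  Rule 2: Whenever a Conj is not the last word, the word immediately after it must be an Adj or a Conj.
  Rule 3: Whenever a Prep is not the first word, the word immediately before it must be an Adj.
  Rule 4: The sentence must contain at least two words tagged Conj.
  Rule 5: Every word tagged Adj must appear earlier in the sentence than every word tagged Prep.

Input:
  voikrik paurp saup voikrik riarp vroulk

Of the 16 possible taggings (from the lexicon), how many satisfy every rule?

8

Candidates per position — 1:voikrik {Adj,Conj}; 2:paurp {Conj,Prep}; 3:saup {Adj,Conj}; 4:voikrik {Adj,Conj}; 5:riarp {Adj}; 6:vroulk {Conj}.
There are 16 candidate sequences in total.
Checking each against the rules leaves 8 sequences.
Count = 8.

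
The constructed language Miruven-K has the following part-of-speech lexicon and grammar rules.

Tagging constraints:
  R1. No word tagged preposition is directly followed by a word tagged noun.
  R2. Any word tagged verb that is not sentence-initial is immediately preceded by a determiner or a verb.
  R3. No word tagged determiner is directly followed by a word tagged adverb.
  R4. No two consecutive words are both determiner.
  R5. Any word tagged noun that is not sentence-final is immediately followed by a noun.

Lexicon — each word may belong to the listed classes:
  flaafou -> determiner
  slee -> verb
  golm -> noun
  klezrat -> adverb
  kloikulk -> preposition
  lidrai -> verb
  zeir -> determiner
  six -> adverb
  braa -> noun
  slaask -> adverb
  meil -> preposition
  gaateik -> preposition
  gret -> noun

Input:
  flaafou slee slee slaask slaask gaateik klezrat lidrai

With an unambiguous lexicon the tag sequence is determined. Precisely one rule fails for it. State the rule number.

Fixed tagging: determiner verb verb adverb adverb preposition adverb verb.
Rule check: R1 holds, R2 violated, R3 holds, R4 holds, R5 holds.
Only rule 2 fails.

2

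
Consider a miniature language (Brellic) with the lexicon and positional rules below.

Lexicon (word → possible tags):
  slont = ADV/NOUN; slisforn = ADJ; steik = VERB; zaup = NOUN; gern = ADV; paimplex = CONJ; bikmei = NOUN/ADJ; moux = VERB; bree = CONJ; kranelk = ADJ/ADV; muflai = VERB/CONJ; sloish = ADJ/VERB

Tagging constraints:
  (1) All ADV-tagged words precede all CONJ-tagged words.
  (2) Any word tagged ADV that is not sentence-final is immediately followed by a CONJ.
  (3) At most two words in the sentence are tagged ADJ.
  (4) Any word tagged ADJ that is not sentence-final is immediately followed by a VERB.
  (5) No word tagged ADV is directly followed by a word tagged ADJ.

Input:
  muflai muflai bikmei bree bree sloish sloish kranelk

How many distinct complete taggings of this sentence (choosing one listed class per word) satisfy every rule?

Candidates per position — 1:muflai {VERB,CONJ}; 2:muflai {VERB,CONJ}; 3:bikmei {NOUN,ADJ}; 4:bree {CONJ}; 5:bree {CONJ}; 6:sloish {ADJ,VERB}; 7:sloish {ADJ,VERB}; 8:kranelk {ADJ,ADV}.
There are 64 candidate sequences in total.
Checking each against the rules leaves 8 sequences.
Count = 8.

8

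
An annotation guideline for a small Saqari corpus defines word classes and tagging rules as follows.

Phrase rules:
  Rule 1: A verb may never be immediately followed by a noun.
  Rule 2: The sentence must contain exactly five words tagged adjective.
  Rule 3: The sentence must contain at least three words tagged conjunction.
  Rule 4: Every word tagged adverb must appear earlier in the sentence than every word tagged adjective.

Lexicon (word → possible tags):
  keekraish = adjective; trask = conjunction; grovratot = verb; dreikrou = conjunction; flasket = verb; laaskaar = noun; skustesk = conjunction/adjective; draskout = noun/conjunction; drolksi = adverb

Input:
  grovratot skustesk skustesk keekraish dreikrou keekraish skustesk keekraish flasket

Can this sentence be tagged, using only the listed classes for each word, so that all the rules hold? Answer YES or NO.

NO

Candidates per position — 1:grovratot {verb}; 2:skustesk {conjunction,adjective}; 3:skustesk {conjunction,adjective}; 4:keekraish {adjective}; 5:dreikrou {conjunction}; 6:keekraish {adjective}; 7:skustesk {conjunction,adjective}; 8:keekraish {adjective}; 9:flasket {verb}.
Every candidate sequence violates at least one rule; no consistent tagging exists.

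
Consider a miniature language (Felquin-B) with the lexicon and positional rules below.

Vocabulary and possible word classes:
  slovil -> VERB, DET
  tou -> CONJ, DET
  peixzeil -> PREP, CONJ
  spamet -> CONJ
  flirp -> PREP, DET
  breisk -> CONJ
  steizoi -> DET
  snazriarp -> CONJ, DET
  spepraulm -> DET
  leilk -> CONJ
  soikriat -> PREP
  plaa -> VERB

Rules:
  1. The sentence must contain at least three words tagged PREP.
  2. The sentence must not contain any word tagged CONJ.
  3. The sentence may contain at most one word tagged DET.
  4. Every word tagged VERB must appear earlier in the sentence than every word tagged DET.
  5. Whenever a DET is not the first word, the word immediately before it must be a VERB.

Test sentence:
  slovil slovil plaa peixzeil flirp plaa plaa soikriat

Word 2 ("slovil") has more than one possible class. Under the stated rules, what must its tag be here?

VERB

Candidates per position — 1:slovil {VERB,DET}; 2:slovil {VERB,DET}; 3:plaa {VERB}; 4:peixzeil {PREP,CONJ}; 5:flirp {PREP,DET}; 6:plaa {VERB}; 7:plaa {VERB}; 8:soikriat {PREP}.
If word 1 were DET, no tagging could satisfy rule 4; so word 1 is VERB.
If word 2 were DET, no tagging could satisfy rule 4; so word 2 is VERB.
If word 4 were CONJ, no tagging could satisfy rule 1; so word 4 is PREP.
If word 5 were DET, no tagging could satisfy rule 1; so word 5 is PREP.
The unique satisfying tagging is: VERB VERB VERB PREP PREP VERB VERB PREP.
Checking: rule 1 holds; rule 2 holds; rule 3 holds; rule 4 holds; rule 5 holds.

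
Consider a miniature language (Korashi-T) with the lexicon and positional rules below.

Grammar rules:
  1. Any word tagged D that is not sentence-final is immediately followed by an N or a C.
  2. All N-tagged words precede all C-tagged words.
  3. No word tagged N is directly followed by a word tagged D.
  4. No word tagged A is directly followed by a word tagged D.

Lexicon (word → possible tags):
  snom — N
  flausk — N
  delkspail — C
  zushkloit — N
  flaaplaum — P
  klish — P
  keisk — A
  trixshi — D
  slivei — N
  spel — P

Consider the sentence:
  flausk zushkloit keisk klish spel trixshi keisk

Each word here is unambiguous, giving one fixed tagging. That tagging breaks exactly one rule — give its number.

1

Fixed tagging: N N A P P D A.
Checking each rule: R1 fails, R2 ok, R3 ok, R4 ok.
Only rule 1 fails.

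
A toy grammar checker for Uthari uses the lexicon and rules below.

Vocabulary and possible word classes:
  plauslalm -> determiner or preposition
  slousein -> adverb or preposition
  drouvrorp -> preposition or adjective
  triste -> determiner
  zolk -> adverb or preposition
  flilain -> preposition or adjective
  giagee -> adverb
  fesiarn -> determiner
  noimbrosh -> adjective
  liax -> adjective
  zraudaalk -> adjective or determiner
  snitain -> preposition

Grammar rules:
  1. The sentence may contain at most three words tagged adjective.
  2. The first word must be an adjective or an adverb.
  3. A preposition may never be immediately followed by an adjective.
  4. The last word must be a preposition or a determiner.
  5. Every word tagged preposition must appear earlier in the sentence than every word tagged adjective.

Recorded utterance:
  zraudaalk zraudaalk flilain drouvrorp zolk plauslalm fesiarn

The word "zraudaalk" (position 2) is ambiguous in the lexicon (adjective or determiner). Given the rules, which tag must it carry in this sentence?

Candidates per position — 1:zraudaalk {adjective,determiner}; 2:zraudaalk {adjective,determiner}; 3:flilain {preposition,adjective}; 4:drouvrorp {preposition,adjective}; 5:zolk {adverb,preposition}; 6:plauslalm {determiner,preposition}; 7:fesiarn {determiner}.
If word 1 were determiner, no tagging could satisfy rule 2; so word 1 is adjective.
If word 3 were preposition, no tagging could satisfy rule 5; so word 3 is adjective.
If word 4 were preposition, no tagging could satisfy rule 5; so word 4 is adjective.
If word 5 were preposition, no tagging could satisfy rule 5; so word 5 is adverb.
If word 6 were preposition, no tagging could satisfy rule 5; so word 6 is determiner.
If word 2 were adjective, no tagging could satisfy rule 1; so word 2 is determiner.
The only consistent sequence is: adjective determiner adjective adjective adverb determiner determiner.
Check: rule 1 ✓; rule 2 ✓; rule 3 ✓; rule 4 ✓; rule 5 ✓.

determiner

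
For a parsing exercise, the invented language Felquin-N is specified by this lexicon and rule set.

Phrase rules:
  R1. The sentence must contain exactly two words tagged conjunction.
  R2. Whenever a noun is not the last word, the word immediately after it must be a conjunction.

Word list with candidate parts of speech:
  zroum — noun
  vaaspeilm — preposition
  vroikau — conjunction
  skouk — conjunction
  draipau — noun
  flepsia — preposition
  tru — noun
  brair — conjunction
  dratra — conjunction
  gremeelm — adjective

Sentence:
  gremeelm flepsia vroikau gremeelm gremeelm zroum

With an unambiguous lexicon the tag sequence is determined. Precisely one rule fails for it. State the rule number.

1

Fixed tagging: adjective preposition conjunction adjective adjective noun.
Rule check: R1 fail, R2 pass.
Only rule 1 fails.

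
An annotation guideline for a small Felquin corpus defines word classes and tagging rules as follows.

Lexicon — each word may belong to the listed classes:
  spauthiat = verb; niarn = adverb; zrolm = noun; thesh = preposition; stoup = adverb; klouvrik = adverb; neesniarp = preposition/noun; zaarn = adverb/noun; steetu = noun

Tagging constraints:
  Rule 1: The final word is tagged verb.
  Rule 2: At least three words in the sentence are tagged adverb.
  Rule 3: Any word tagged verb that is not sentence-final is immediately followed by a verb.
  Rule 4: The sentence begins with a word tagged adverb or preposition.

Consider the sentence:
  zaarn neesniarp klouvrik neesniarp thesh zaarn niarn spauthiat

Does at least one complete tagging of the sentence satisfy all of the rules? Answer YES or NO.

Candidates per position — 1:zaarn {adverb,noun}; 2:neesniarp {preposition,noun}; 3:klouvrik {adverb}; 4:neesniarp {preposition,noun}; 5:thesh {preposition}; 6:zaarn {adverb,noun}; 7:niarn {adverb}; 8:spauthiat {verb}.
One satisfying assignment: adverb preposition adverb preposition preposition adverb adverb verb.
Checking: rule 1 ✓; rule 2 ✓; rule 3 ✓; rule 4 ✓.

YES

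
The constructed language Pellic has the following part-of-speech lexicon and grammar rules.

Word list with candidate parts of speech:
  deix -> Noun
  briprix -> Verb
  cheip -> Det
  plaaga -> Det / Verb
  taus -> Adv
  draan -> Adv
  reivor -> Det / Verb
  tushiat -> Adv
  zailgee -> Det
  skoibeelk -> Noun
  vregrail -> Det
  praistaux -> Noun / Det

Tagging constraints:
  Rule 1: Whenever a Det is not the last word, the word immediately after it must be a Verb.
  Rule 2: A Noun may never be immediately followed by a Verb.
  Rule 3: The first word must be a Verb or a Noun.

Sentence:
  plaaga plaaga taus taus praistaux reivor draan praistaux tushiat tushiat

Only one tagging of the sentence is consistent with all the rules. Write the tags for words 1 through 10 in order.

Verb Verb Adv Adv Det Verb Adv Noun Adv Adv

Candidates per position — 1:plaaga {Det,Verb}; 2:plaaga {Det,Verb}; 3:taus {Adv}; 4:taus {Adv}; 5:praistaux {Noun,Det}; 6:reivor {Det,Verb}; 7:draan {Adv}; 8:praistaux {Noun,Det}; 9:tushiat {Adv}; 10:tushiat {Adv}.
Position 1: tagging it Det would leave rule 3 unsatisfiable, so it must be Verb.
Position 2: tagging it Det would leave rule 1 unsatisfiable, so it must be Verb.
Position 6: tagging it Det would leave rule 1 unsatisfiable, so it must be Verb.
Position 8: tagging it Det would leave rule 1 unsatisfiable, so it must be Noun.
Position 5: tagging it Noun would leave rule 2 unsatisfiable, so it must be Det.
The only consistent sequence is: Verb Verb Adv Adv Det Verb Adv Noun Adv Adv.
Rule-by-rule: rule 1 ok; rule 2 ok; rule 3 ok.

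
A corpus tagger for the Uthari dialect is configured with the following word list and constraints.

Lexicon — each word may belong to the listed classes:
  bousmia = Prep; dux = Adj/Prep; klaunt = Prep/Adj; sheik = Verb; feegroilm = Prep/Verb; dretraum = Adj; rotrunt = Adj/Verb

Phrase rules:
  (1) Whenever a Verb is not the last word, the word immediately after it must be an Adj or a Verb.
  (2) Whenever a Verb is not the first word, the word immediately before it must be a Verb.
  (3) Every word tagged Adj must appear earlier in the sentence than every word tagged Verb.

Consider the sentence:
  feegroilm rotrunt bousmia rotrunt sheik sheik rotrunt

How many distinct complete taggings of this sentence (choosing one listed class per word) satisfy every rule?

0

Candidates per position — 1:feegroilm {Prep,Verb}; 2:rotrunt {Adj,Verb}; 3:bousmia {Prep}; 4:rotrunt {Adj,Verb}; 5:sheik {Verb}; 6:sheik {Verb}; 7:rotrunt {Adj,Verb}.
There are 16 candidate sequences in total.
Rule 2 cannot be satisfied by any choice of tags from the lexicon.
So there is no consistent tagging.
Count = 0.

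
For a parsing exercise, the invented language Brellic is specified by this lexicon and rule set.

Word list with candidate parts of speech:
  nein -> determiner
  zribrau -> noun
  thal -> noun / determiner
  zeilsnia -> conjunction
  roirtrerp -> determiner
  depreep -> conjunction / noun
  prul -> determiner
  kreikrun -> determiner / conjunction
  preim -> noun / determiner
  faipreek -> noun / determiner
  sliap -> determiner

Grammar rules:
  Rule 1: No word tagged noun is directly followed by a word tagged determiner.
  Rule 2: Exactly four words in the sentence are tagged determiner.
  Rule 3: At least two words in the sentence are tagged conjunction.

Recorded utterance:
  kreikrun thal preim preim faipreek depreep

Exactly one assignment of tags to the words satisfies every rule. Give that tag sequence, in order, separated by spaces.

conjunction determiner determiner determiner determiner conjunction

Candidates per position — 1:kreikrun {determiner,conjunction}; 2:thal {noun,determiner}; 3:preim {noun,determiner}; 4:preim {noun,determiner}; 5:faipreek {noun,determiner}; 6:depreep {conjunction,noun}.
If word 1 were determiner, no tagging could satisfy rule 3; so word 1 is conjunction.
If word 2 were noun, no tagging could satisfy rule 2; so word 2 is determiner.
If word 3 were noun, no tagging could satisfy rule 2; so word 3 is determiner.
If word 4 were noun, no tagging could satisfy rule 2; so word 4 is determiner.
If word 5 were noun, no tagging could satisfy rule 2; so word 5 is determiner.
If word 6 were noun, no tagging could satisfy rule 3; so word 6 is conjunction.
So the tagging must be: conjunction determiner determiner determiner determiner conjunction.
Checking: rule 1 ok; rule 2 ok; rule 3 ok.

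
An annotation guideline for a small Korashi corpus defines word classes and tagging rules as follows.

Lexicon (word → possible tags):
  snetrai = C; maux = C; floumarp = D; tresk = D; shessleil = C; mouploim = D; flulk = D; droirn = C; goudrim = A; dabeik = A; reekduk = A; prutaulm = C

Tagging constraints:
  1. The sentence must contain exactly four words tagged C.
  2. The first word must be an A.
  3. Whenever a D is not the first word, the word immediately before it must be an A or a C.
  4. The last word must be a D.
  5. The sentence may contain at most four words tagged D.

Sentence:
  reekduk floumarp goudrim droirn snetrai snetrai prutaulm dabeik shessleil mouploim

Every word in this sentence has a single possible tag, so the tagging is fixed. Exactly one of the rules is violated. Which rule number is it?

Fixed tagging: A D A C C C C A C D.
Rule check: R1 fails, R2 ok, R3 ok, R4 ok, R5 ok.
Only rule 1 fails.

1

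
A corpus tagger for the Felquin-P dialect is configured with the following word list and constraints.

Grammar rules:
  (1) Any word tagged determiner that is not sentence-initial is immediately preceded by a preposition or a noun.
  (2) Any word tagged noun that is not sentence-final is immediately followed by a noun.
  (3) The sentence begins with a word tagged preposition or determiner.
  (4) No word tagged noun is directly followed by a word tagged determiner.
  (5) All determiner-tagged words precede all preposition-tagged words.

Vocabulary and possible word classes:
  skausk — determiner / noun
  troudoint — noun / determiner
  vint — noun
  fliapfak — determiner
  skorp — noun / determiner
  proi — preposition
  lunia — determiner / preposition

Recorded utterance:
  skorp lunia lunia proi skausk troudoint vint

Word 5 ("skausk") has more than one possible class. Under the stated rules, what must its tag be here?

Candidates per position — 1:skorp {noun,determiner}; 2:lunia {determiner,preposition}; 3:lunia {determiner,preposition}; 4:proi {preposition}; 5:skausk {determiner,noun}; 6:troudoint {noun,determiner}; 7:vint {noun}.
Position 1: noun is ruled out by rule 2; that leaves determiner.
Position 2: determiner is ruled out by rule 1; that leaves preposition.
Position 3: determiner is ruled out by rule 5; that leaves preposition.
Position 5: determiner is ruled out by rule 5; that leaves noun.
Position 6: determiner is ruled out by rule 2; that leaves noun.
So the tagging must be: determiner preposition preposition preposition noun noun noun.
Checking: rule 1 ok; rule 2 ok; rule 3 ok; rule 4 ok; rule 5 ok.

noun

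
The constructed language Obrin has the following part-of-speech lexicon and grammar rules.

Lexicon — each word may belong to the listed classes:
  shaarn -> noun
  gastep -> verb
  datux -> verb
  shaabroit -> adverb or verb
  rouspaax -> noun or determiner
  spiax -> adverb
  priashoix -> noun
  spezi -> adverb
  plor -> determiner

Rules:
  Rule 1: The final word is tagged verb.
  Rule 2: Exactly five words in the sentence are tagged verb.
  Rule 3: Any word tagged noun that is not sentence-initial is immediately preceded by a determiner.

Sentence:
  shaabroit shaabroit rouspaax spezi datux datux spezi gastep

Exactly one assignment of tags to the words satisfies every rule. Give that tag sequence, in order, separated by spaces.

Candidates per position — 1:shaabroit {adverb,verb}; 2:shaabroit {adverb,verb}; 3:rouspaax {noun,determiner}; 4:spezi {adverb}; 5:datux {verb}; 6:datux {verb}; 7:spezi {adverb}; 8:gastep {verb}.
If word 1 were adverb, no tagging could satisfy rule 2; so word 1 is verb.
If word 2 were adverb, no tagging could satisfy rule 2; so word 2 is verb.
If word 3 were noun, no tagging could satisfy rule 3; so word 3 is determiner.
That leaves exactly one tagging: verb verb determiner adverb verb verb adverb verb.
Verifying each rule — rule 1 ✓; rule 2 ✓; rule 3 ✓.

verb verb determiner adverb verb verb adverb verb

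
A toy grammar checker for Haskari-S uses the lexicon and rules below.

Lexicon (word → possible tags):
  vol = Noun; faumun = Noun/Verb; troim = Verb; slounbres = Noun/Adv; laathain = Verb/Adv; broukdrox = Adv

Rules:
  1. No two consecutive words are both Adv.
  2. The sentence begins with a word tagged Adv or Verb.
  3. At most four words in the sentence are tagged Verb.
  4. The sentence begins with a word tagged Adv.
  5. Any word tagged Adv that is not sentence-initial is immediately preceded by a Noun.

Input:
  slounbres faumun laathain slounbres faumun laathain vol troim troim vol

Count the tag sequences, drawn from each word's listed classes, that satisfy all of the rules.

6

Candidates per position — 1:slounbres {Noun,Adv}; 2:faumun {Noun,Verb}; 3:laathain {Verb,Adv}; 4:slounbres {Noun,Adv}; 5:faumun {Noun,Verb}; 6:laathain {Verb,Adv}; 7:vol {Noun}; 8:troim {Verb}; 9:troim {Verb}; 10:vol {Noun}.
There are 64 candidate sequences in total.
Checking each against the rules leaves 6 sequences.
Count = 6.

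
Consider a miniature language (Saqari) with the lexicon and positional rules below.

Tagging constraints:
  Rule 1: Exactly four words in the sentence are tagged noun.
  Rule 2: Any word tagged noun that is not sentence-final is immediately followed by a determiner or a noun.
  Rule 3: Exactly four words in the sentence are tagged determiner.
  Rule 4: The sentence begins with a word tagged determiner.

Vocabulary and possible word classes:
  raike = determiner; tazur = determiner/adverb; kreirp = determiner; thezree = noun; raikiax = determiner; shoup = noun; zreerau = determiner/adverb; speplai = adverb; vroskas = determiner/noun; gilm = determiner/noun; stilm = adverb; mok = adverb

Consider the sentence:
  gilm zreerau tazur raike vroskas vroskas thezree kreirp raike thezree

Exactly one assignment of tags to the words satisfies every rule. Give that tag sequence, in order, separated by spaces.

Candidates per position — 1:gilm {determiner,noun}; 2:zreerau {determiner,adverb}; 3:tazur {determiner,adverb}; 4:raike {determiner}; 5:vroskas {determiner,noun}; 6:vroskas {determiner,noun}; 7:thezree {noun}; 8:kreirp {determiner}; 9:raike {determiner}; 10:thezree {noun}.
Position 1: tagging it noun would leave rule 4 unsatisfiable, so it must be determiner.
Position 2: tagging it determiner would leave rule 3 unsatisfiable, so it must be adverb.
Position 3: tagging it determiner would leave rule 3 unsatisfiable, so it must be adverb.
Position 5: tagging it determiner would leave rule 1 unsatisfiable, so it must be noun.
Position 6: tagging it determiner would leave rule 1 unsatisfiable, so it must be noun.
So the tagging must be: determiner adverb adverb determiner noun noun noun determiner determiner noun.
Verifying each rule — rule 1 holds; rule 2 holds; rule 3 holds; rule 4 holds.

determiner adverb adverb determiner noun noun noun determiner determiner noun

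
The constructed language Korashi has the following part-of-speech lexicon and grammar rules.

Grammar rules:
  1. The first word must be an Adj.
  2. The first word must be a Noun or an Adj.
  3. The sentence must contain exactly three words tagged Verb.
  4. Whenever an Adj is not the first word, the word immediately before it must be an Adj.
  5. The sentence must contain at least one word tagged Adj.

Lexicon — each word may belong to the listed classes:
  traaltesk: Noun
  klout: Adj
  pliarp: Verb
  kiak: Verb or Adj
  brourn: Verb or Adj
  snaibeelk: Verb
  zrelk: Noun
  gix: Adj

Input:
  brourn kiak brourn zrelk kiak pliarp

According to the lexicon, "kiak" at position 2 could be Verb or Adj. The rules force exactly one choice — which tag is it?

Candidates per position — 1:brourn {Verb,Adj}; 2:kiak {Verb,Adj}; 3:brourn {Verb,Adj}; 4:zrelk {Noun}; 5:kiak {Verb,Adj}; 6:pliarp {Verb}.
If word 1 were Verb, no tagging could satisfy rule 1; so word 1 is Adj.
If word 5 were Adj, no tagging could satisfy rule 4; so word 5 is Verb.
Position 2: the remaining choice is settled jointly with positions 3 — only Adj at position 2 is part of a tagging that satisfies every rule.
So the tagging must be: Adj Adj Verb Noun Verb Verb.
Checking: rule 1 holds; rule 2 holds; rule 3 holds; rule 4 holds; rule 5 holds.

Adj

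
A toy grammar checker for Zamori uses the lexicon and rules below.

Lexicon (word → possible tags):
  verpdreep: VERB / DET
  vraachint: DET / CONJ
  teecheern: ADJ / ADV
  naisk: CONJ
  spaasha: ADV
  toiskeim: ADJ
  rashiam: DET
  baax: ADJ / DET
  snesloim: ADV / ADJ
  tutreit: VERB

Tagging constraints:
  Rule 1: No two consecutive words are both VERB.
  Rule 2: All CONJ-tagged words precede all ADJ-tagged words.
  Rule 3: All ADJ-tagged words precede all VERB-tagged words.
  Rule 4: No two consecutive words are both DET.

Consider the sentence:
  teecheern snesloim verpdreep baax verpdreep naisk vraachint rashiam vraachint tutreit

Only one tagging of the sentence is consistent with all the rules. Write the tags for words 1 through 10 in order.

ADV ADV VERB DET VERB CONJ CONJ DET CONJ VERB

Candidates per position — 1:teecheern {ADJ,ADV}; 2:snesloim {ADV,ADJ}; 3:verpdreep {VERB,DET}; 4:baax {ADJ,DET}; 5:verpdreep {VERB,DET}; 6:naisk {CONJ}; 7:vraachint {DET,CONJ}; 8:rashiam {DET}; 9:vraachint {DET,CONJ}; 10:tutreit {VERB}.
At position 1, choosing ADJ makes rule 2 impossible to satisfy; hence ADV.
At position 2, choosing ADJ makes rule 2 impossible to satisfy; hence ADV.
At position 4, choosing ADJ makes rule 2 impossible to satisfy; hence DET.
At position 5, choosing DET makes rule 4 impossible to satisfy; hence VERB.
At position 7, choosing DET makes rule 4 impossible to satisfy; hence CONJ.
At position 9, choosing DET makes rule 4 impossible to satisfy; hence CONJ.
At position 3, choosing DET makes rule 4 impossible to satisfy; hence VERB.
The only consistent sequence is: ADV ADV VERB DET VERB CONJ CONJ DET CONJ VERB.
Checking: rule 1 ok; rule 2 ok; rule 3 ok; rule 4 ok.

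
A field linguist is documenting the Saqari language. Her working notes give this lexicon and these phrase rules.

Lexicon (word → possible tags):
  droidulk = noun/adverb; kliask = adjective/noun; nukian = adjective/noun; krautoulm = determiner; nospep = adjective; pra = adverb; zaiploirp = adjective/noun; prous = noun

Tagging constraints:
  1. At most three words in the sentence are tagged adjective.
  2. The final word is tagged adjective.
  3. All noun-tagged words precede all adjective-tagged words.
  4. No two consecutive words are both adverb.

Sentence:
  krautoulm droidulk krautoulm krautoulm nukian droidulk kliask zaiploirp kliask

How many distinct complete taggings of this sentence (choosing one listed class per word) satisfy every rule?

Candidates per position — 1:krautoulm {determiner}; 2:droidulk {noun,adverb}; 3:krautoulm {determiner}; 4:krautoulm {determiner}; 5:nukian {adjective,noun}; 6:droidulk {noun,adverb}; 7:kliask {adjective,noun}; 8:zaiploirp {adjective,noun}; 9:kliask {adjective,noun}.
There are 64 candidate sequences in total.
Checking each against the rules leaves 12 sequences.
Count = 12.

12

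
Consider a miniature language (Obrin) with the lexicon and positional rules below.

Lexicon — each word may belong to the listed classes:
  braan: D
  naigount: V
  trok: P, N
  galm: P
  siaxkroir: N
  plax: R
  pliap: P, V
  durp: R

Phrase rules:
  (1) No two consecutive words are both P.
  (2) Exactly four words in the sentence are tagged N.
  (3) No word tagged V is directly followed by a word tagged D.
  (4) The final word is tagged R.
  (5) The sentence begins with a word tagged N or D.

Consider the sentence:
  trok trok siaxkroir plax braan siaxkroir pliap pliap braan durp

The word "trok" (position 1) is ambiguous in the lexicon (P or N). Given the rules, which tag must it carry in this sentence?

Candidates per position — 1:trok {P,N}; 2:trok {P,N}; 3:siaxkroir {N}; 4:plax {R}; 5:braan {D}; 6:siaxkroir {N}; 7:pliap {P,V}; 8:pliap {P,V}; 9:braan {D}; 10:durp {R}.
At position 1, choosing P makes rule 2 impossible to satisfy; hence N.
At position 2, choosing P makes rule 2 impossible to satisfy; hence N.
At position 8, choosing V makes rule 3 impossible to satisfy; hence P.
At position 7, choosing P makes rule 1 impossible to satisfy; hence V.
The unique satisfying tagging is: N N N R D N V P D R.
Check: rule 1 holds; rule 2 holds; rule 3 holds; rule 4 holds; rule 5 holds.

N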